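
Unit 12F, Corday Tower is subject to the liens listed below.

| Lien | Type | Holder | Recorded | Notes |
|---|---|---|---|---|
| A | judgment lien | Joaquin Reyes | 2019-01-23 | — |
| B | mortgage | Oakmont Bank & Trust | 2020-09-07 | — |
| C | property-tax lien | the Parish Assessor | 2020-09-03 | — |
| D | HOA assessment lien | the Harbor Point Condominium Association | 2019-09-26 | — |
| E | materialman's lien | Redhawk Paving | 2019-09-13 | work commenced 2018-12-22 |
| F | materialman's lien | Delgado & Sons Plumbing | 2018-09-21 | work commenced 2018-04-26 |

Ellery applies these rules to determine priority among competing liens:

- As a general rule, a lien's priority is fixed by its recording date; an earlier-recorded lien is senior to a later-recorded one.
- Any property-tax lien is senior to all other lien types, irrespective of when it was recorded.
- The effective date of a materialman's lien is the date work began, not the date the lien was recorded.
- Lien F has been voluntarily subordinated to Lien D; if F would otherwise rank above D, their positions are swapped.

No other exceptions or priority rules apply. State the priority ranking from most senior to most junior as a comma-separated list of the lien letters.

First, effective dates: E is treated as recorded 2018-12-22, the work-commencement date; F's effective date is 2018-04-26, when work began.
C is a property-tax lien and takes priority over every other lien.
The other liens, earliest effective date first: F (2018-04-26), E (2018-12-22), A (2019-01-23), D (2019-09-26), B (2020-09-07).
F is senior to D before the subordination, so the two trade places.

C, D, E, A, F, B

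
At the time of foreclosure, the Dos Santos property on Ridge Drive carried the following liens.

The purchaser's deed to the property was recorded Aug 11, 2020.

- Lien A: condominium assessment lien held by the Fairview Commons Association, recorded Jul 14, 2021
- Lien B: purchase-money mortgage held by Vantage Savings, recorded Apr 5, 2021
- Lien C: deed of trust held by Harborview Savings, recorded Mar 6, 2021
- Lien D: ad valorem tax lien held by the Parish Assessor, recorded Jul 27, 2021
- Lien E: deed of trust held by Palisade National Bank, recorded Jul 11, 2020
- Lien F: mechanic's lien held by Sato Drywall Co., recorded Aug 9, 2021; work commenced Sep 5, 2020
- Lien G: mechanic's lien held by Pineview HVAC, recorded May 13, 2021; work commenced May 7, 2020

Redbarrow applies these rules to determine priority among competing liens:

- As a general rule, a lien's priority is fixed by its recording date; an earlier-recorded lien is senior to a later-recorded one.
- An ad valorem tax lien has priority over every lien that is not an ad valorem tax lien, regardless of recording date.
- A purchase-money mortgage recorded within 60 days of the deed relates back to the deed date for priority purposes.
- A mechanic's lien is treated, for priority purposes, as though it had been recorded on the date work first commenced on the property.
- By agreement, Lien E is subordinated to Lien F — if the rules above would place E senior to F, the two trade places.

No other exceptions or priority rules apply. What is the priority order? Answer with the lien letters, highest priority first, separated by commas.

D, G, F, E, C, B, A

Adjusting effective dates: B was recorded 237 days after the deed, outside the 60-day window, so it keeps its recording date; F is treated as recorded Sep 5, 2020, the work-commencement date; G relates back to May 7, 2020 (work commenced).
D, as an ad valorem tax lien, has superpriority and ranks first.
Ordering the rest by effective date: G (May 7, 2020), E (Jul 11, 2020), F (Sep 5, 2020), C (Mar 6, 2021), B (Apr 5, 2021), A (Jul 14, 2021).
The subordination applies — E was senior to F — so E and F swap.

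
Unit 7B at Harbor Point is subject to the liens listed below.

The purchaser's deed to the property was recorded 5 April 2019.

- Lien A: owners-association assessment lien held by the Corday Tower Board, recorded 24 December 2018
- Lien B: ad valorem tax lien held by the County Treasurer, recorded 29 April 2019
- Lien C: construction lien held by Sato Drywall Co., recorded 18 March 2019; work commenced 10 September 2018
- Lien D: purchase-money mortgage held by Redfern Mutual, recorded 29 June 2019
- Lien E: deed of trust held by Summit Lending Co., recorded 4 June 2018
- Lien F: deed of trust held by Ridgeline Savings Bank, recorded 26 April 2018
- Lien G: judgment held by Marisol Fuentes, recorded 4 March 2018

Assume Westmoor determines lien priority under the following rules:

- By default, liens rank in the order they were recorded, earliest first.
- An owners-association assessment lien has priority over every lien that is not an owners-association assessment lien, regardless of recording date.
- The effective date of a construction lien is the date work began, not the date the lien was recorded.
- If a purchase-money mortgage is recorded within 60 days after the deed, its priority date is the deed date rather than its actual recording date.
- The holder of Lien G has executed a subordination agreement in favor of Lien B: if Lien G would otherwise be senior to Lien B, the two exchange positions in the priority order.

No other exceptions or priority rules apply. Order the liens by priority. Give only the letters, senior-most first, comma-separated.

First, effective dates: C's effective date is 10 September 2018, when work began; D missed the 60-day window (85 days after the deed), so its recording date stands.
A, as an owners-association assessment lien, has superpriority and ranks first.
Remaining liens by effective date: G (4 March 2018), F (26 April 2018), E (4 June 2018), C (10 September 2018), B (29 April 2019), D (29 June 2019).
G would otherwise be senior to B, so under the subordination agreement G and B exchange positions.

A, B, F, E, C, G, D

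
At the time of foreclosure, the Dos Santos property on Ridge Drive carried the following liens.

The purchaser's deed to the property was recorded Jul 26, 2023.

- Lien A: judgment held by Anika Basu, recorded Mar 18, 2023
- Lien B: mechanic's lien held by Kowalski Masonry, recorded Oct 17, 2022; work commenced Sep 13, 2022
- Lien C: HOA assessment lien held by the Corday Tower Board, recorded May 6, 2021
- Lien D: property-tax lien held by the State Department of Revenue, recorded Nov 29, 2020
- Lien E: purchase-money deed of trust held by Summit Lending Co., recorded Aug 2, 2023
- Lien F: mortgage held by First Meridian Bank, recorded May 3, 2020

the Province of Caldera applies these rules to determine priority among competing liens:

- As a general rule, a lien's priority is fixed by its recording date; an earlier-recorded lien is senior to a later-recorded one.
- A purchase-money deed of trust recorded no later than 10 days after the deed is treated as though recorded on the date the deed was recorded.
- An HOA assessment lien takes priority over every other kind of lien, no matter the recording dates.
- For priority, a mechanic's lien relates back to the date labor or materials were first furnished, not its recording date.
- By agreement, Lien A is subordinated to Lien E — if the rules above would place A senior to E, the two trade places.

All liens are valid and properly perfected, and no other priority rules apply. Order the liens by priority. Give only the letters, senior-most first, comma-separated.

C, F, D, B, E, A

First, effective dates: B relates back to Sep 13, 2022 (work commenced); E was recorded within the 10-day window, so its effective date is the deed date Jul 26, 2023.
As an HOA assessment lien, C is senior to every other lien.
Remaining liens by effective date: F (May 3, 2020), D (Nov 29, 2020), B (Sep 13, 2022), A (Mar 18, 2023), E (Jul 26, 2023).
The subordination applies — A was senior to E — so A and E swap.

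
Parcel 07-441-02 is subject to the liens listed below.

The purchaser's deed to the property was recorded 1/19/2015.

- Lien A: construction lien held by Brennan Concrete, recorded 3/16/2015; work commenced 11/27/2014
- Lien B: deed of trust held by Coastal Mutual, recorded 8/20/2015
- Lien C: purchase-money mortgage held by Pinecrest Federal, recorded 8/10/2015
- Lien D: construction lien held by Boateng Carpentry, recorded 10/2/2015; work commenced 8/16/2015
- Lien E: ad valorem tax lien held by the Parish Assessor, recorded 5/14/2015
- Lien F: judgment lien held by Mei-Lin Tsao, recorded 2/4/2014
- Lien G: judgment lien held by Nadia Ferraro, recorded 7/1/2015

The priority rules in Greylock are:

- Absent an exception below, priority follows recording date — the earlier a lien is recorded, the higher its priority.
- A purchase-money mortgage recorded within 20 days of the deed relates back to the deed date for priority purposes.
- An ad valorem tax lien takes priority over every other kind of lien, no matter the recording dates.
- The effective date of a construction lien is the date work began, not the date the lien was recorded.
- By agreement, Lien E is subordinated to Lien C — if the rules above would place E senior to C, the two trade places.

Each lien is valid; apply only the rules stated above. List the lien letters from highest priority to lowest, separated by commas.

C, F, A, G, E, D, B

First, effective dates: A is treated as recorded 11/27/2014, the work-commencement date; C missed the 20-day window (203 days after the deed), so its recording date stands; D is treated as recorded 8/16/2015, the work-commencement date.
As an ad valorem tax lien, E is senior to every other lien.
Among the remaining liens, by effective date: F (2/4/2014), A (11/27/2014), G (7/1/2015), C (8/10/2015), D (8/16/2015), B (8/20/2015).
The subordination applies — E was senior to C — so E and C swap.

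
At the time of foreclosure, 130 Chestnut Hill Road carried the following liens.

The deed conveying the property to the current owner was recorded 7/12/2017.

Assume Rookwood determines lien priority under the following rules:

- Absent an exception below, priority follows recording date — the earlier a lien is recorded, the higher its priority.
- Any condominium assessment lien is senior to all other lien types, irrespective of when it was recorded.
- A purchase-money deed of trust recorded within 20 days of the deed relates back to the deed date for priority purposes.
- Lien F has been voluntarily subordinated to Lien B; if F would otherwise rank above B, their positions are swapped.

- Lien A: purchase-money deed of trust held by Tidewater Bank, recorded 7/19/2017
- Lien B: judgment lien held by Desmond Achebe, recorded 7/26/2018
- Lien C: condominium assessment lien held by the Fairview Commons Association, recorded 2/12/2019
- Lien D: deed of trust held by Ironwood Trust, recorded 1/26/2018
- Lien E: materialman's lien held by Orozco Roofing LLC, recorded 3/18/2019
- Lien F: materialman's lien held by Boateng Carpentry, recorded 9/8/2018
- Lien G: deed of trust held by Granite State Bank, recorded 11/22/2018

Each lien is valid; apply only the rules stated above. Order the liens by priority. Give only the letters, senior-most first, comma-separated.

C, A, D, B, F, G, E

Adjusting effective dates: A was recorded within the 20-day window, so its effective date is the deed date 7/12/2017.
C is a condominium assessment lien and takes priority over every other lien.
Remaining liens by effective date: A (7/12/2017), D (1/26/2018), B (7/26/2018), F (9/8/2018), G (11/22/2018), E (3/18/2019).
F already ranks below B; the subordination has no effect.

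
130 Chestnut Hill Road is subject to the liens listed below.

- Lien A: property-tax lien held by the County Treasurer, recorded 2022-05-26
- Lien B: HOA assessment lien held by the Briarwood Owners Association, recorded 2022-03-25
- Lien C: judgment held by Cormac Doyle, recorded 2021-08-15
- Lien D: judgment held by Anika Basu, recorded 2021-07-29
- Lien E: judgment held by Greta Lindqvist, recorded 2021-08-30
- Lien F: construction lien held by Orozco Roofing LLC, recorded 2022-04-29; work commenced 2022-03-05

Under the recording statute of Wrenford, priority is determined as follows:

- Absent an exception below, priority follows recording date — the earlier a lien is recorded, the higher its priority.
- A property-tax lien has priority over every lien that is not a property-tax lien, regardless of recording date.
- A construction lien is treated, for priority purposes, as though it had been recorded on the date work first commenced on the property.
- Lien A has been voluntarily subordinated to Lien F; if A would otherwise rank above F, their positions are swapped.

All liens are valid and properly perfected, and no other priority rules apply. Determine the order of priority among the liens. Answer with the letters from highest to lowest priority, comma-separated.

Effective dates after the stated exceptions: F's effective date is 2022-03-05, when work began.
As a property-tax lien, A is senior to every other lien.
Ordering the rest by effective date: D (2021-07-29), C (2021-08-15), E (2021-08-30), F (2022-03-05), B (2022-03-25).
A is senior to F before the subordination, so the two trade places.

F, D, C, E, A, B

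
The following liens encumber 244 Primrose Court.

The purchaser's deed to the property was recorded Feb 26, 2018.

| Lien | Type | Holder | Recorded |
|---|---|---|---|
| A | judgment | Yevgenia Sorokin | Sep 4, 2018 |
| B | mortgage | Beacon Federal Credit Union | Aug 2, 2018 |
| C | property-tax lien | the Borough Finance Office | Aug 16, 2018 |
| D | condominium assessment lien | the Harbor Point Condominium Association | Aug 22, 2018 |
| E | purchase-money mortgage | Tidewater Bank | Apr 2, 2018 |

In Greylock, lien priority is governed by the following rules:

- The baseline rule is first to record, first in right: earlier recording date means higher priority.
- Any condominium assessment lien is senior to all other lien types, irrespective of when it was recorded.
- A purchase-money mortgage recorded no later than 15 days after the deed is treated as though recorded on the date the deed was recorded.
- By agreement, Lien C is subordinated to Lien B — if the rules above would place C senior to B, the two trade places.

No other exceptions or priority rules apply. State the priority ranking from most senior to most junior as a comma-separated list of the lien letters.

D, E, B, C, A

First, effective dates: E missed the 15-day window (35 days after the deed), so its recording date stands.
As a condominium assessment lien, D is senior to every other lien.
Among the remaining liens, by effective date: E (Apr 2, 2018), B (Aug 2, 2018), C (Aug 16, 2018), A (Sep 4, 2018).
C already ranks below B; the subordination has no effect.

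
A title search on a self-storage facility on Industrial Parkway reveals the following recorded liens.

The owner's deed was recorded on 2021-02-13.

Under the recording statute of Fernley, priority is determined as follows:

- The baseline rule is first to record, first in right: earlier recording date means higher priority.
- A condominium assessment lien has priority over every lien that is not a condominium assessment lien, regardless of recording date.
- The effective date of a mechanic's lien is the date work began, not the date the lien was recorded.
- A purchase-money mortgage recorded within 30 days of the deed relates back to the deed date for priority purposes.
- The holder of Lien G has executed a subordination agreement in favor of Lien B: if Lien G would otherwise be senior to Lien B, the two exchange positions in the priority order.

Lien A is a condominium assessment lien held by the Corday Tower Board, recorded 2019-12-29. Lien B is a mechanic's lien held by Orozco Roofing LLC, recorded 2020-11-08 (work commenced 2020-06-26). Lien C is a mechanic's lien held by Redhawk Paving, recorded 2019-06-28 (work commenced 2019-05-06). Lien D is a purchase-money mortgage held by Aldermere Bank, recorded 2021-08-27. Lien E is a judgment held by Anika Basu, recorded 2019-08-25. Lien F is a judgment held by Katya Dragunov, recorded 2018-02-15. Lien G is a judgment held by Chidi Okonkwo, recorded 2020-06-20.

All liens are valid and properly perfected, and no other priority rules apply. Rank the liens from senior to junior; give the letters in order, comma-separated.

Effective dates after the stated exceptions: B's effective date is 2020-06-26, when work began; C's effective date is 2019-05-06, when work began; D was recorded 195 days after the deed — beyond 30 days — so no relation-back applies.
A is a condominium assessment lien, so it outranks all other liens regardless of date.
Remaining liens by effective date: F (2018-02-15), C (2019-05-06), E (2019-08-25), G (2020-06-20), B (2020-06-26), D (2021-08-27).
G would otherwise be senior to B, so under the subordination agreement G and B exchange positions.

A, F, C, E, B, G, D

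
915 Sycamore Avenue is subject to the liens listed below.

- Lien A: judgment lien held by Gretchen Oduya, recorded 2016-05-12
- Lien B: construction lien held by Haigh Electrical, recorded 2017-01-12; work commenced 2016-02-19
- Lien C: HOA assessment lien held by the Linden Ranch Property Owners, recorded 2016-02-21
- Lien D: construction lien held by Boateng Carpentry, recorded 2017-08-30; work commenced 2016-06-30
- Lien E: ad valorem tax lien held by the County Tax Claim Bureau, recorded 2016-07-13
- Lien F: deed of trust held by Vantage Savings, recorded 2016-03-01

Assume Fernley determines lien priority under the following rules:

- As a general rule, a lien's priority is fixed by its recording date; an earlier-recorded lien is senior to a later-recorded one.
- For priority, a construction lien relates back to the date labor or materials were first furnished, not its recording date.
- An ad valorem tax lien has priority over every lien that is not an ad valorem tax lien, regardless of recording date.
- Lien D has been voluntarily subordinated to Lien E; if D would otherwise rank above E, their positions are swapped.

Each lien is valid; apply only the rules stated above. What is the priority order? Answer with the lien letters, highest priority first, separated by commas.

First, effective dates: B is treated as recorded 2016-02-19, the work-commencement date; D is treated as recorded 2016-06-30, the work-commencement date.
E is an ad valorem tax lien and takes priority over every other lien.
Ordering the rest by effective date: B (2016-02-19), C (2016-02-21), F (2016-03-01), A (2016-05-12), D (2016-06-30).
D already ranks below E; the subordination has no effect.

E, B, C, F, A, D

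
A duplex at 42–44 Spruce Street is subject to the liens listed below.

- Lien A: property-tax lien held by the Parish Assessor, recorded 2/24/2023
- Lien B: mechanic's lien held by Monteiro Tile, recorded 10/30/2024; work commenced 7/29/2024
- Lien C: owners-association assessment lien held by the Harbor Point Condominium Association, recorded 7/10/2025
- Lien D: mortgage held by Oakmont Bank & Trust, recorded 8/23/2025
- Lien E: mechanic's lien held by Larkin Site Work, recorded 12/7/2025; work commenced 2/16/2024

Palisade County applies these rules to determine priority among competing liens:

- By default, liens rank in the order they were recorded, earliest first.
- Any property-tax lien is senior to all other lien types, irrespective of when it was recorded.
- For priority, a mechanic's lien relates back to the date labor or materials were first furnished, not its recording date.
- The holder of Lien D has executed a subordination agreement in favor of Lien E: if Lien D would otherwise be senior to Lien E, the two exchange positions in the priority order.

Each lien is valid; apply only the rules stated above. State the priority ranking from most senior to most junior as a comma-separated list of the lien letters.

A, E, B, C, D

Adjusting effective dates: B is treated as recorded 7/29/2024, the work-commencement date; E is treated as recorded 2/16/2024, the work-commencement date.
A is a property-tax lien and takes priority over every other lien.
Remaining liens by effective date: E (2/16/2024), B (7/29/2024), C (7/10/2025), D (8/23/2025).
D already ranks below E; the subordination has no effect.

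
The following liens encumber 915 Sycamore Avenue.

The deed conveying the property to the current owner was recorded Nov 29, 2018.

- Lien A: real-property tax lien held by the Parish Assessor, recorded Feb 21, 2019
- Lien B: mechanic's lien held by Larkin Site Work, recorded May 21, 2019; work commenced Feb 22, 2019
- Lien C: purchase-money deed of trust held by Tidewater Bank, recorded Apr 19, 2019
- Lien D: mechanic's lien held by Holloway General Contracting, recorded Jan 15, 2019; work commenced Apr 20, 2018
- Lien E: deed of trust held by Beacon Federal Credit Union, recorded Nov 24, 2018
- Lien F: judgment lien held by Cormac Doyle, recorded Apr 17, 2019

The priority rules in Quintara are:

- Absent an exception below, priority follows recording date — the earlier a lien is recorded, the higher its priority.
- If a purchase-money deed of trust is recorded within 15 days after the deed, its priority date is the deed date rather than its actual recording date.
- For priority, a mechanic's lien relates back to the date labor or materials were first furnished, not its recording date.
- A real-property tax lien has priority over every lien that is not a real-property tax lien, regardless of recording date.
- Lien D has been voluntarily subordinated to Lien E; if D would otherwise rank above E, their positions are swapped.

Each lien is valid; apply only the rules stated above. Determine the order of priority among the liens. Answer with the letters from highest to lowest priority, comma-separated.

A, E, D, B, F, C

First, effective dates: B is treated as recorded Feb 22, 2019, the work-commencement date; C missed the 15-day window (141 days after the deed), so its recording date stands; D is treated as recorded Apr 20, 2018, the work-commencement date.
A is a real-property tax lien, so it outranks all other liens regardless of date.
Ordering the rest by effective date: D (Apr 20, 2018), E (Nov 24, 2018), B (Feb 22, 2019), F (Apr 17, 2019), C (Apr 19, 2019).
D would otherwise be senior to E, so under the subordination agreement D and E exchange positions.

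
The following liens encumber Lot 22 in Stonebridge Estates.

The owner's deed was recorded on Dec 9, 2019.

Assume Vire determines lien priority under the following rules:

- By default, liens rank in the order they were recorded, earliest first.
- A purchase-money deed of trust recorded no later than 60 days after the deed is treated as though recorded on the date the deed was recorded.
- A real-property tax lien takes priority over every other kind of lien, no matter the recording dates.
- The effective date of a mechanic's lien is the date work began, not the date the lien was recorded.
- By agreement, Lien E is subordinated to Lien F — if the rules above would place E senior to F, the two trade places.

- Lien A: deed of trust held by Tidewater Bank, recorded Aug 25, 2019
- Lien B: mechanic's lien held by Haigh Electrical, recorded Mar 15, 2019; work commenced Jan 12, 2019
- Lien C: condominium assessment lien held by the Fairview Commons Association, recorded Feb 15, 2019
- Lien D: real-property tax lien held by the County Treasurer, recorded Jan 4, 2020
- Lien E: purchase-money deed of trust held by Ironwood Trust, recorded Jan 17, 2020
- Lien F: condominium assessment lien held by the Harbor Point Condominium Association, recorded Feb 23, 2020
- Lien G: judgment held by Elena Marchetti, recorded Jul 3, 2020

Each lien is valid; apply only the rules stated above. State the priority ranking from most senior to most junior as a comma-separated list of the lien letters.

D, B, C, A, F, E, G

Effective dates: B is treated as recorded Jan 12, 2019, the work-commencement date; E's effective date is the deed date, Dec 9, 2019.
D is a real-property tax lien, so it outranks all other liens regardless of date.
Remaining liens by effective date: B (Jan 12, 2019), C (Feb 15, 2019), A (Aug 25, 2019), E (Dec 9, 2019), F (Feb 23, 2020), G (Jul 3, 2020).
Because E would otherwise rank above F, the subordination swaps them.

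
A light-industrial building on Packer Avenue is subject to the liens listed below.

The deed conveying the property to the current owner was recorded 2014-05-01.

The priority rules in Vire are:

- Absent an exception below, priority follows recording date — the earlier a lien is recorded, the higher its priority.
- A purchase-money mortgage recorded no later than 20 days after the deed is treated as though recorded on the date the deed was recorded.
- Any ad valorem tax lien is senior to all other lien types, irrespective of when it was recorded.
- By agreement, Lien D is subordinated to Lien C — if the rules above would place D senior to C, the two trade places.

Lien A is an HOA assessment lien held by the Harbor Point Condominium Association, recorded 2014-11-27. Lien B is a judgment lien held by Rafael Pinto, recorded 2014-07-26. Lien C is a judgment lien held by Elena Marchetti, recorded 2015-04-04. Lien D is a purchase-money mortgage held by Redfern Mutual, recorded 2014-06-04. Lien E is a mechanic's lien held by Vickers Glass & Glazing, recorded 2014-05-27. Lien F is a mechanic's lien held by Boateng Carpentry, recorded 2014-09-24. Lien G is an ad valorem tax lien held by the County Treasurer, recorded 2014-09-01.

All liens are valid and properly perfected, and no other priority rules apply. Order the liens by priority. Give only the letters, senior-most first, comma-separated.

Effective dates: D was recorded 34 days after the deed, outside the 20-day window, so it keeps its recording date.
G is an ad valorem tax lien, so it outranks all other liens regardless of date.
Remaining liens by effective date: E (2014-05-27), D (2014-06-04), B (2014-07-26), F (2014-09-24), A (2014-11-27), C (2015-04-04).
Because D would otherwise rank above C, the subordination swaps them.

G, E, C, B, F, A, D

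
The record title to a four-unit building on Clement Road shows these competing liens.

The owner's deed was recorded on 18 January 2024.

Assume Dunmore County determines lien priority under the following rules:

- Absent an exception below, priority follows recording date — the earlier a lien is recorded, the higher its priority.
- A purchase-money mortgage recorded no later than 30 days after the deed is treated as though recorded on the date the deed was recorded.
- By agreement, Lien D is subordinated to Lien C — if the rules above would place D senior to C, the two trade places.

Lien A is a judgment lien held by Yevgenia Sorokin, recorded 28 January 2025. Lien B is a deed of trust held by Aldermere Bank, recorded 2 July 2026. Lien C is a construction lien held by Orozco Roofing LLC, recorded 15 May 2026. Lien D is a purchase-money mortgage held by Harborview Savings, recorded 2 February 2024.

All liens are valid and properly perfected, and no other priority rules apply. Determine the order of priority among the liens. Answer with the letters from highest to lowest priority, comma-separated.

Effective dates after the stated exceptions: D relates back to the deed date 18 January 2024.
Sorted by effective date: D (18 January 2024), A (28 January 2025), C (15 May 2026), B (2 July 2026).
Because D would otherwise rank above C, the subordination swaps them.

C, A, D, B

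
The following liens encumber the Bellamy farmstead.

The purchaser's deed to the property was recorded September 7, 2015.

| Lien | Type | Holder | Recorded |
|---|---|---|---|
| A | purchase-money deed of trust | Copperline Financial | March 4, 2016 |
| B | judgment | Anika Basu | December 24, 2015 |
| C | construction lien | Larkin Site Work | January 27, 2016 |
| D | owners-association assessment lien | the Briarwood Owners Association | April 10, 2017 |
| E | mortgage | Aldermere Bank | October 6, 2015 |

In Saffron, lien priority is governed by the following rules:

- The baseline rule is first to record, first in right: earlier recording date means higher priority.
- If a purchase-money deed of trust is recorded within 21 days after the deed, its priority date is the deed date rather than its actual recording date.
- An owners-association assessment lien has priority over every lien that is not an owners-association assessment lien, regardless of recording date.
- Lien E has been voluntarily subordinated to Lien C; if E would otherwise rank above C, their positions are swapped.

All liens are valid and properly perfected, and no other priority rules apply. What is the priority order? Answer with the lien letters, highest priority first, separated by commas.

D, C, B, E, A

First, effective dates: A missed the 21-day window (179 days after the deed), so its recording date stands.
D is an owners-association assessment lien, so it outranks all other liens regardless of date.
Among the remaining liens, by effective date: E (October 6, 2015), B (December 24, 2015), C (January 27, 2016), A (March 4, 2016).
Because E would otherwise rank above C, the subordination swaps them.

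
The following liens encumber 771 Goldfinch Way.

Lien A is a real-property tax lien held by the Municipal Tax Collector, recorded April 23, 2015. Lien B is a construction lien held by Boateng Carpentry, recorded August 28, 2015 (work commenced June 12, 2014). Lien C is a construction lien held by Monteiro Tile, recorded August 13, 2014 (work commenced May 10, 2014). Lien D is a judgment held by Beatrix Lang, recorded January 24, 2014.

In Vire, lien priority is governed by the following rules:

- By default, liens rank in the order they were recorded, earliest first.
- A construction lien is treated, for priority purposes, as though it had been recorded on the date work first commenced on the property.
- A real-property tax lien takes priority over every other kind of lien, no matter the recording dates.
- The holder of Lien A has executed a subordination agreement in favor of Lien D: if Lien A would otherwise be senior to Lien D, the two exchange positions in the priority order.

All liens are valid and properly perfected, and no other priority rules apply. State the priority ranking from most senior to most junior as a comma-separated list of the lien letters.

D, A, C, B

Effective dates: B is treated as recorded June 12, 2014, the work-commencement date; C relates back to May 10, 2014 (work commenced).
A, as a real-property tax lien, has superpriority and ranks first.
Ordering the rest by effective date: D (January 24, 2014), C (May 10, 2014), B (June 12, 2014).
Because A would otherwise rank above D, the subordination swaps them.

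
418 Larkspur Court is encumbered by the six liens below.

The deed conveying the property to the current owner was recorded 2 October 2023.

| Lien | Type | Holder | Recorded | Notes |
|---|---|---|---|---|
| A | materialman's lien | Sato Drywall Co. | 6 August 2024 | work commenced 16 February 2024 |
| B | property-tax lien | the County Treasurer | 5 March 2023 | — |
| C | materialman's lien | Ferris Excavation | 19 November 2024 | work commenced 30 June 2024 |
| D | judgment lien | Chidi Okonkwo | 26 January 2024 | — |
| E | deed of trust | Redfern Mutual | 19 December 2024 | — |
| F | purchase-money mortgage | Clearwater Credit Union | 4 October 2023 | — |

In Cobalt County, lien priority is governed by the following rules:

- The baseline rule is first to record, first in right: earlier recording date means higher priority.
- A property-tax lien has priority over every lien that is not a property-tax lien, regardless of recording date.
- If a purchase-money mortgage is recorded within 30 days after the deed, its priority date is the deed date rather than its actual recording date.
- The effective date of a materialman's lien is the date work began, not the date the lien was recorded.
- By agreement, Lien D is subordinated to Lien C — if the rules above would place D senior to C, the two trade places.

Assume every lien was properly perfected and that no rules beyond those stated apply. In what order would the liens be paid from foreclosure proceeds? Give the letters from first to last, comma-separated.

B, F, C, A, D, E

Effective dates: A's effective date is 16 February 2024, when work began; C is treated as recorded 30 June 2024, the work-commencement date; F relates back to the deed date 2 October 2023.
B is a property-tax lien, so it outranks all other liens regardless of date.
Ordering the rest by effective date: F (2 October 2023), D (26 January 2024), A (16 February 2024), C (30 June 2024), E (19 December 2024).
The subordination applies — D was senior to C — so D and C swap.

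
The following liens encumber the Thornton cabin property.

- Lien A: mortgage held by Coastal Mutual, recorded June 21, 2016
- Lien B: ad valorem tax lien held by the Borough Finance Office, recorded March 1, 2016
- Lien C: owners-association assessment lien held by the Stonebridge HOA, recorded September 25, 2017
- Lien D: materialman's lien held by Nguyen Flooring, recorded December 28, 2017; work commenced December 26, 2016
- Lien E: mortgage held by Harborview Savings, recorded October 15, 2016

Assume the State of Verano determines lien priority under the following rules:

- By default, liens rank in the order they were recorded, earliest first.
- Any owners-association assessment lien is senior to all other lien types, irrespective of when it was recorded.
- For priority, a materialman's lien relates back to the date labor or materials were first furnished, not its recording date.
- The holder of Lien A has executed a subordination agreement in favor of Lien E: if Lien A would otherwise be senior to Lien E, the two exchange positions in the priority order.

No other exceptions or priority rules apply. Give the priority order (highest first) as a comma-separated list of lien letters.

First, effective dates: D's effective date is December 26, 2016, when work began.
C is an owners-association assessment lien, so it outranks all other liens regardless of date.
Among the remaining liens, by effective date: B (March 1, 2016), A (June 21, 2016), E (October 15, 2016), D (December 26, 2016).
A is senior to E before the subordination, so the two trade places.

C, B, E, A, D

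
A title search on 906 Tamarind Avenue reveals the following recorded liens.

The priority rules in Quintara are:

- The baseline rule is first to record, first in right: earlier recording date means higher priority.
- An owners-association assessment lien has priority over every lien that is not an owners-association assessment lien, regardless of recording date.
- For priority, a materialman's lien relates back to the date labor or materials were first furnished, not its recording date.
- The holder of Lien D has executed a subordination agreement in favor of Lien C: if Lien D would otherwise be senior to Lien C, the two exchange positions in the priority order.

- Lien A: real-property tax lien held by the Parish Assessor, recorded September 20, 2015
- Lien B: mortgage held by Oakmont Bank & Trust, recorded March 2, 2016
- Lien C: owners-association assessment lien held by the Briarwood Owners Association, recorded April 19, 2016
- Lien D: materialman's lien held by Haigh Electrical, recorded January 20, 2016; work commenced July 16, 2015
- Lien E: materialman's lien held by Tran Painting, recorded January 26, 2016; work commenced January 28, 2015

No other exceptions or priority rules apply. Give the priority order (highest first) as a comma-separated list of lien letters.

Effective dates after the stated exceptions: D is treated as recorded July 16, 2015, the work-commencement date; E's effective date is January 28, 2015, when work began.
As an owners-association assessment lien, C is senior to every other lien.
Ordering the rest by effective date: E (January 28, 2015), D (July 16, 2015), A (September 20, 2015), B (March 2, 2016).
Since D is not senior to C, the subordination leaves the order unchanged.

C, E, D, A, B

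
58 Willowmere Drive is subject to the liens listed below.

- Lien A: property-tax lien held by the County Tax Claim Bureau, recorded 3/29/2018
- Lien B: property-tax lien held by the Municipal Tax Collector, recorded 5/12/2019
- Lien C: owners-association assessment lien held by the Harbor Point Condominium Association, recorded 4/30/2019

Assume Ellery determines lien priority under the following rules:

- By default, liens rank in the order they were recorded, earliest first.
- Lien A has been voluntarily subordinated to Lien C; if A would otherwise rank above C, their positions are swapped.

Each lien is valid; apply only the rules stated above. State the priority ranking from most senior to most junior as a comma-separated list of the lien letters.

C, A, B

By effective date: A (3/29/2018), C (4/30/2019), B (5/12/2019).
A would otherwise be senior to C, so under the subordination agreement A and C exchange positions.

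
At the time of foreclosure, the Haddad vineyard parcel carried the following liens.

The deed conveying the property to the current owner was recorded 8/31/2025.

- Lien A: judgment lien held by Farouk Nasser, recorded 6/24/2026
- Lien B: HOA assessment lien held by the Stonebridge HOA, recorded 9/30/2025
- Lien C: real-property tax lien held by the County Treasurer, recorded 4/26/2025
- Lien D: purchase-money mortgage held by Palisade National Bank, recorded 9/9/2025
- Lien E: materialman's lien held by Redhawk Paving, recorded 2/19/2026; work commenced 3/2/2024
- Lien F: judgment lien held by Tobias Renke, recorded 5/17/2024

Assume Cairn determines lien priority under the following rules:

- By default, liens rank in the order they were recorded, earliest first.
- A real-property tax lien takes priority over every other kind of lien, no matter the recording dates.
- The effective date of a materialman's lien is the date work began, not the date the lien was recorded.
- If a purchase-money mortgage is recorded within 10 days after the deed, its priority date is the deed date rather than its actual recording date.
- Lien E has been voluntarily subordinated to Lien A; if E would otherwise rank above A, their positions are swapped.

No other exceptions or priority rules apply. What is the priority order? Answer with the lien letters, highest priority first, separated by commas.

C, A, F, D, B, E

First, effective dates: D was recorded within the 10-day window, so its effective date is the deed date 8/31/2025; E is treated as recorded 3/2/2024, the work-commencement date.
C is a real-property tax lien, so it outranks all other liens regardless of date.
Among the remaining liens, by effective date: E (3/2/2024), F (5/17/2024), D (8/31/2025), B (9/30/2025), A (6/24/2026).
Because E would otherwise rank above A, the subordination swaps them.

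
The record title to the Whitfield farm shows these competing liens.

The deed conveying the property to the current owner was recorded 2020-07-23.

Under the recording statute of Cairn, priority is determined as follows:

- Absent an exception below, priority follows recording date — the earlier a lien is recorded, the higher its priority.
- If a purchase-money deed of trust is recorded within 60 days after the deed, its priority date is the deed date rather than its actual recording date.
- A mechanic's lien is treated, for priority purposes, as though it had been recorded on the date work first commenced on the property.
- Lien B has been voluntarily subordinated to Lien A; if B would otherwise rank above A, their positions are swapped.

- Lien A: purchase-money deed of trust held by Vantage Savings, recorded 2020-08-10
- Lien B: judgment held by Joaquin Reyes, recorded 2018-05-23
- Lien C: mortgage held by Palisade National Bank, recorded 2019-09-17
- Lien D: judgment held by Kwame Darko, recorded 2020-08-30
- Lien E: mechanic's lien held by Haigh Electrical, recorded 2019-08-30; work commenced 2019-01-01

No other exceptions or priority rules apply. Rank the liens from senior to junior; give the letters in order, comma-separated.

First, effective dates: A's effective date is the deed date, 2020-07-23; E is treated as recorded 2019-01-01, the work-commencement date.
By effective date, earliest first: B (2018-05-23), E (2019-01-01), C (2019-09-17), A (2020-07-23), D (2020-08-30).
The subordination applies — B was senior to A — so B and A swap.

A, E, C, B, D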